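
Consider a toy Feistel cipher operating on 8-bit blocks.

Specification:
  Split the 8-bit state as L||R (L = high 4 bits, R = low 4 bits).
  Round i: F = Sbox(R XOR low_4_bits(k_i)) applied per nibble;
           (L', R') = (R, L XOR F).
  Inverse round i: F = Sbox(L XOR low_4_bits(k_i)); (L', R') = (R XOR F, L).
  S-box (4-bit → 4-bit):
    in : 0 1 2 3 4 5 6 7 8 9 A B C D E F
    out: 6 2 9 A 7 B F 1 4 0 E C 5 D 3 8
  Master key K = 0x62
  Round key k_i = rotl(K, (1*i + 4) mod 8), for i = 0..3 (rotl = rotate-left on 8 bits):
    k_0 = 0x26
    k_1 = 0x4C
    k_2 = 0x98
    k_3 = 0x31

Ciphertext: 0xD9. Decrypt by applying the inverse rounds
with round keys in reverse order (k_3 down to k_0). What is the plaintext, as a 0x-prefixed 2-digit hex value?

s_0 = ciphertext = 0xD9
s_1 = InvRound(s_0, k_3) = 0xCD
s_2 = InvRound(s_1, k_2) = 0xAC
s_3 = InvRound(s_2, k_1) = 0x3A
s_4 = InvRound(s_3, k_0) = 0x13

0x13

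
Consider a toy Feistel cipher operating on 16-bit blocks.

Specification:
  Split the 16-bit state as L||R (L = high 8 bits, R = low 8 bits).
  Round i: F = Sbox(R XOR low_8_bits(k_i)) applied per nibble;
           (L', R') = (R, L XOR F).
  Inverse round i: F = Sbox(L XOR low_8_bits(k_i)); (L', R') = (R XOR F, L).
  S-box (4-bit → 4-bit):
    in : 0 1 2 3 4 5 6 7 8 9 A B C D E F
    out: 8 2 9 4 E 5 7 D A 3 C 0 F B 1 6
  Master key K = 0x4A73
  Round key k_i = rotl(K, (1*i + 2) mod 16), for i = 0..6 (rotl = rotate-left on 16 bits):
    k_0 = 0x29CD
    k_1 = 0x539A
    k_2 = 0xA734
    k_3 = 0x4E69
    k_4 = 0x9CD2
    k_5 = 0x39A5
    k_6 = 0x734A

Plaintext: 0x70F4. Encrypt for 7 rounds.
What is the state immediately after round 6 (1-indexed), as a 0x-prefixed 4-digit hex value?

s_0 = plaintext = 0x70F4
s_1 = Round(s_0, k_0) = 0xF433
s_2 = Round(s_1, k_1) = 0x3337
s_3 = Round(s_2, k_2) = 0x37B7
s_4 = Round(s_3, k_3) = 0xB786
s_5 = Round(s_4, k_4) = 0x86E9
s_6 = Round(s_5, k_5) = 0xE969
s_7 = Round(s_6, k_6) = 0x697D

0xE969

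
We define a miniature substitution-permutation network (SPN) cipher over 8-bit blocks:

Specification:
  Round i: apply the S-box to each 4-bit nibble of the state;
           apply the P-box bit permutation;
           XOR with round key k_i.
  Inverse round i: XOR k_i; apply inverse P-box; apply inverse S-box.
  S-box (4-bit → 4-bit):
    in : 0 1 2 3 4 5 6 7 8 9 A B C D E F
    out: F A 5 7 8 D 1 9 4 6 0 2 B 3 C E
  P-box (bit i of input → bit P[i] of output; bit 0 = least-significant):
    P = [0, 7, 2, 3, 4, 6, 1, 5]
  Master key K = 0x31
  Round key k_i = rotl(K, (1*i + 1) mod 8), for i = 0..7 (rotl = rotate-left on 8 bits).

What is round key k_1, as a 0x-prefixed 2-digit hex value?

0xC4

K = 0x31
k_0 = rotl(K, (1*0+1) mod 8) = rotl(K, 1) = 0x62
k_1 = rotl(K, (1*1+1) mod 8) = rotl(K, 2) = 0xC4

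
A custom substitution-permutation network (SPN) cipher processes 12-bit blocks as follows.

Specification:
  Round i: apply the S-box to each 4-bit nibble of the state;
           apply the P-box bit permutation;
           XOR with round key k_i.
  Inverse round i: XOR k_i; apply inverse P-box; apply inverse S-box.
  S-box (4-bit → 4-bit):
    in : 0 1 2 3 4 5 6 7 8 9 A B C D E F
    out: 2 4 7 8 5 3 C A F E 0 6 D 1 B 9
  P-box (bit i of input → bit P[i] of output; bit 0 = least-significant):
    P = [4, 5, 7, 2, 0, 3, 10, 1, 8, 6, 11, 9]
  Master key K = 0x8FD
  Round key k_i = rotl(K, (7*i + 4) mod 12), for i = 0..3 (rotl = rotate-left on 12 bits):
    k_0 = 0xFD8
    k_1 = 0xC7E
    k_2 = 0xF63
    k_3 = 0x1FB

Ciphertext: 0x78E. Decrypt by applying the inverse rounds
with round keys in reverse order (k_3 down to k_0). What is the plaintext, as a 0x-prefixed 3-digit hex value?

0x802

s_0 = ciphertext = 0x78E
s_1 = InvRound(s_0, k_3) = 0x74E
s_2 = InvRound(s_1, k_2) = 0x157
s_3 = InvRound(s_2, k_1) = 0x420
s_4 = InvRound(s_3, k_0) = 0x802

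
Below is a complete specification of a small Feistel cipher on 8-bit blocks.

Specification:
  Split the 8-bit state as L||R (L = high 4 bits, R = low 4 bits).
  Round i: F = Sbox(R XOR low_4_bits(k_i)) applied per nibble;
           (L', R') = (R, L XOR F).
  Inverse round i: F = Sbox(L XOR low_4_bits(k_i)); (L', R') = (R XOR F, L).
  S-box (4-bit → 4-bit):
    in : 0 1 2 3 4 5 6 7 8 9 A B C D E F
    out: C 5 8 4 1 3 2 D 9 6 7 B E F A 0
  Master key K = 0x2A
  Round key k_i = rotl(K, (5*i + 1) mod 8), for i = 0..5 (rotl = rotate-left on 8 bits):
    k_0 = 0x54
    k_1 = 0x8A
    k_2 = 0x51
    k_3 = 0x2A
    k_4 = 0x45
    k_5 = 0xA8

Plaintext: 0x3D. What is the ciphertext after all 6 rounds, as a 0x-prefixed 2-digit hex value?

0x46

s_0 = plaintext = 0x3D
s_1 = Round(s_0, k_0) = 0xD5
s_2 = Round(s_1, k_1) = 0x5D
s_3 = Round(s_2, k_2) = 0xDB
s_4 = Round(s_3, k_3) = 0xB8
s_5 = Round(s_4, k_4) = 0x84
s_6 = Round(s_5, k_5) = 0x46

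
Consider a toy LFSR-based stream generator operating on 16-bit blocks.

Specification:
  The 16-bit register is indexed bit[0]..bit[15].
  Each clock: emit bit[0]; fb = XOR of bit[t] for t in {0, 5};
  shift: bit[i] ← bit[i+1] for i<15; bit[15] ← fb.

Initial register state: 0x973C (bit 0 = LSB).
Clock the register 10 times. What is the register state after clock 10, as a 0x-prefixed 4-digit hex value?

reg_0 = 0x973C
clock 1: out=0, reg = 0xCB9E
clock 2: out=0, reg = 0x65CF
clock 3: out=1, reg = 0xB2E7
clock 4: out=1, reg = 0x5973
clock 5: out=1, reg = 0x2CB9
clock 6: out=1, reg = 0x165C
clock 7: out=0, reg = 0x0B2E
clock 8: out=0, reg = 0x8597
clock 9: out=1, reg = 0xC2CB
clock 10: out=1, reg = 0xE165

0xE165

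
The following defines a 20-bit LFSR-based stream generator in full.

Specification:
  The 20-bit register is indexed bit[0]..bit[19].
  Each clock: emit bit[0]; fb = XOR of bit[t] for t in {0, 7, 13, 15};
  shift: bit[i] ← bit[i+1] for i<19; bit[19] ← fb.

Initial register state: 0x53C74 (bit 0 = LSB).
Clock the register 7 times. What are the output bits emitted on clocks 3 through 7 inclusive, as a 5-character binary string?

10111

reg_0 = 0x53C74
clock 1: out=0, reg = 0xA9E3A
clock 2: out=0, reg = 0xD4F1D
clock 3: out=1, reg = 0xEA78E
clock 4: out=0, reg = 0xF53C7
clock 5: out=1, reg = 0x7A9E3
clock 6: out=1, reg = 0x3D4F1
clock 7: out=1, reg = 0x9EA78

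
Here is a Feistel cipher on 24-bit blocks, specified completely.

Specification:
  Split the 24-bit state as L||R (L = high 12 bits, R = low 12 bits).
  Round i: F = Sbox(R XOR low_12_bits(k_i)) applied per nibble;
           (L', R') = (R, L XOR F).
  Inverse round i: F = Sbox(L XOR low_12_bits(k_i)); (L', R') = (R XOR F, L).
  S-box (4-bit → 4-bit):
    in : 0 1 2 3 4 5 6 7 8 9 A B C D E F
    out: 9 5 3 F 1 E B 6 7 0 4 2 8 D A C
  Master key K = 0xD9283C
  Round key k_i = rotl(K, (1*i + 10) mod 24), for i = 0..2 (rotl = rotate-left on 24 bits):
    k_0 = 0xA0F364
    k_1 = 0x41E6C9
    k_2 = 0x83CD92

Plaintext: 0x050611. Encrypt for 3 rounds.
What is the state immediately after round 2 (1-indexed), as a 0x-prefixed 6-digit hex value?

0xE3E1D7

s_0 = plaintext = 0x050611
s_1 = Round(s_0, k_0) = 0x611E3E
s_2 = Round(s_1, k_1) = 0xE3E1D7
s_3 = Round(s_2, k_2) = 0x1D7620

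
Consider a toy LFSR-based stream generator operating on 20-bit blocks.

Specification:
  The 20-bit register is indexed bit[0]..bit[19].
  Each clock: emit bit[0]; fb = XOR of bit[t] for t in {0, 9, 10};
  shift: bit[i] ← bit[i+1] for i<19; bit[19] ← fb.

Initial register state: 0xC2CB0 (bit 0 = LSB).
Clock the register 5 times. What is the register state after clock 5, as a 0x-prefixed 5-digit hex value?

0x6E165

reg_0 = 0xC2CB0
clock 1: out=0, reg = 0xE1658
clock 2: out=0, reg = 0x70B2C
clock 3: out=0, reg = 0xB8596
clock 4: out=0, reg = 0xDC2CB
clock 5: out=1, reg = 0x6E165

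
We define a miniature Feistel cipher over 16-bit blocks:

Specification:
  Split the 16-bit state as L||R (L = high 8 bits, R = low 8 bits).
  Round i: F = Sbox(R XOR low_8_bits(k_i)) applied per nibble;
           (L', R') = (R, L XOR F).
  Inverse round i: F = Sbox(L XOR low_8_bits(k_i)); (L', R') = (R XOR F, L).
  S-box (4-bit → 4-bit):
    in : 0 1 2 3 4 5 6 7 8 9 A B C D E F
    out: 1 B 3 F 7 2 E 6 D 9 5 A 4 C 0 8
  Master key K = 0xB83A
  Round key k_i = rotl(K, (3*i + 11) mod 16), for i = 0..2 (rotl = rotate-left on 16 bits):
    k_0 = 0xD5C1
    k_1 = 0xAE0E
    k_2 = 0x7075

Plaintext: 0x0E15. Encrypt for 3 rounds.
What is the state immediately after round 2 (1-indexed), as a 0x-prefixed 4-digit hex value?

s_0 = plaintext = 0x0E15
s_1 = Round(s_0, k_0) = 0x15C9
s_2 = Round(s_1, k_1) = 0xC953
s_3 = Round(s_2, k_2) = 0x53F7

0xC953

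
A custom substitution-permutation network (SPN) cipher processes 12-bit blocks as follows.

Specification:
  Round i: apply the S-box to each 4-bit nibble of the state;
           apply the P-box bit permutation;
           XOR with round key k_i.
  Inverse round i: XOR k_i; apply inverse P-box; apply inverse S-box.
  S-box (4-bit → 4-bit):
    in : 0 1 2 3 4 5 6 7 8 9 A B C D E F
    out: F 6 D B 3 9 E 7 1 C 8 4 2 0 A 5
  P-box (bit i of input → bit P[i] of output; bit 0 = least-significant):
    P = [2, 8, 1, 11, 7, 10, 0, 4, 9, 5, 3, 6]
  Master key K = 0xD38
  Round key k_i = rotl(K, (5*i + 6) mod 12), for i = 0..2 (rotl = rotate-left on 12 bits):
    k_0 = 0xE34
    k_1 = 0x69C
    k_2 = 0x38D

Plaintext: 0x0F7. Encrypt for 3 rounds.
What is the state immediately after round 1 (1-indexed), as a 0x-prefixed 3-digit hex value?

s_0 = plaintext = 0x0F7
s_1 = Round(s_0, k_0) = 0xDDB
s_2 = Round(s_1, k_1) = 0x69E
s_3 = Round(s_2, k_2) = 0xAF4

0xDDB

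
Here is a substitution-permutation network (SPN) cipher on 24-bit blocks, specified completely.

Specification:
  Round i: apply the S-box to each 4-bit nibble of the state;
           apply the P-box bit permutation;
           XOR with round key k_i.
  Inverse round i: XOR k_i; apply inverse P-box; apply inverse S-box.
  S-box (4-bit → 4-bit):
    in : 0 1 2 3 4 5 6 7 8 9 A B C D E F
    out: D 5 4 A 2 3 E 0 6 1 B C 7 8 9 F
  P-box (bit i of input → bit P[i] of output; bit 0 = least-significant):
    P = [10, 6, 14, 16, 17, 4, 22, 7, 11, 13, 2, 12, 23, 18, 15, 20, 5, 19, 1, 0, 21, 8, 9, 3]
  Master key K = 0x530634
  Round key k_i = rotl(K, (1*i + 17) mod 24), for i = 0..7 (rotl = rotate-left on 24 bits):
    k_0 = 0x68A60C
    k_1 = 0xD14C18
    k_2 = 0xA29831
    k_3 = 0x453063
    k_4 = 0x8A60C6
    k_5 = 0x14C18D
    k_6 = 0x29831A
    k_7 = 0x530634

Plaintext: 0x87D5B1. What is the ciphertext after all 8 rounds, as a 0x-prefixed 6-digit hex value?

0xE0D042

s_0 = plaintext = 0x87D5B1
s_1 = Round(s_0, k_0) = 0x38C98C
s_2 = Round(s_1, k_1) = 0x1D8142
s_3 = Round(s_2, k_2) = 0x865224
s_4 = Round(s_3, k_3) = 0x893324
s_5 = Round(s_4, k_4) = 0xDE53A6
s_6 = Round(s_5, k_5) = 0x93B174
s_7 = Round(s_6, k_6) = 0x110B5F
s_8 = Round(s_7, k_7) = 0xE0D042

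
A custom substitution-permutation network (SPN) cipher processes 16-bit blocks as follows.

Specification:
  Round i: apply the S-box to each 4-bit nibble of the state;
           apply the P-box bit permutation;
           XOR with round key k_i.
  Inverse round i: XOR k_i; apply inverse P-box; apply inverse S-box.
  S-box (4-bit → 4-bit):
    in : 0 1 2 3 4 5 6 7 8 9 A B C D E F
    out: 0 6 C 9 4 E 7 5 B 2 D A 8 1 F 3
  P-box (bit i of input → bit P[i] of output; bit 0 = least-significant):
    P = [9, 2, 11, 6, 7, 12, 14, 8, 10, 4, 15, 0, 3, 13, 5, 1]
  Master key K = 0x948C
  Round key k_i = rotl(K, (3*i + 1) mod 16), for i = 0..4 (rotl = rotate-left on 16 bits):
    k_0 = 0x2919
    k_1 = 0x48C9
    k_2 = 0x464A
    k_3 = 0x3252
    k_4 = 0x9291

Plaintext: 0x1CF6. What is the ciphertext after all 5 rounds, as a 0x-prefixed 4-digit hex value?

0xB98D

s_0 = plaintext = 0x1CF6
s_1 = Round(s_0, k_0) = 0x13BC
s_2 = Round(s_1, k_1) = 0x7DA8
s_3 = Round(s_2, k_2) = 0x01A6
s_4 = Round(s_3, k_3) = 0xF9C6
s_5 = Round(s_4, k_4) = 0xB98D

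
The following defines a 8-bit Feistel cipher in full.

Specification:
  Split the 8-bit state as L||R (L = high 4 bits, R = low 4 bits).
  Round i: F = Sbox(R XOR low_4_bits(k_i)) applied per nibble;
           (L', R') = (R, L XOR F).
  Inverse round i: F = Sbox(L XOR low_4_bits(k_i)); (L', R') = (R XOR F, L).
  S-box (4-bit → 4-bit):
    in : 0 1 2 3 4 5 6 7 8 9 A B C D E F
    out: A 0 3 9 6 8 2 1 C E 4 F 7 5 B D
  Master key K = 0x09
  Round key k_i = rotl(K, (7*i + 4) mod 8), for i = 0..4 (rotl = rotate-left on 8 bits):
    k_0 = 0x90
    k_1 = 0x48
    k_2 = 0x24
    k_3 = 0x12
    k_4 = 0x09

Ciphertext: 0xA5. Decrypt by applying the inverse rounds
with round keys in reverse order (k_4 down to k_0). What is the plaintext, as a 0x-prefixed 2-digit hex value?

0x66

s_0 = ciphertext = 0xA5
s_1 = InvRound(s_0, k_4) = 0xCA
s_2 = InvRound(s_1, k_3) = 0x1C
s_3 = InvRound(s_2, k_2) = 0x41
s_4 = InvRound(s_3, k_1) = 0x64
s_5 = InvRound(s_4, k_0) = 0x66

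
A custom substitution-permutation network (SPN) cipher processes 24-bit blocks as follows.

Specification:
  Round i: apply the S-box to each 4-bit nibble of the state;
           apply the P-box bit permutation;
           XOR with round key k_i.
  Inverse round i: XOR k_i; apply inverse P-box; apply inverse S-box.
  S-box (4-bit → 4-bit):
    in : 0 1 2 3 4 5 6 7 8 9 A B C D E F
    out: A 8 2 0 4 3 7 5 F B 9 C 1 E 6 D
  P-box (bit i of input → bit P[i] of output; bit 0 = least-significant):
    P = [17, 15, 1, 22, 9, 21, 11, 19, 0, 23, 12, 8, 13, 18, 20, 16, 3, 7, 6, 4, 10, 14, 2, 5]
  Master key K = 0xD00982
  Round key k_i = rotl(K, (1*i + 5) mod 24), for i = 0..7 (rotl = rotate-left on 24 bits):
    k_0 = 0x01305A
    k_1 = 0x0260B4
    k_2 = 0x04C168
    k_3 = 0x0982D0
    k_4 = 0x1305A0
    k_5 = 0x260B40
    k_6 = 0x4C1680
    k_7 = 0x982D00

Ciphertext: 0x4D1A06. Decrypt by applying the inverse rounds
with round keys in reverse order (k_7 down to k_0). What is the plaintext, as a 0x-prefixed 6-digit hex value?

0xD2816B

s_0 = ciphertext = 0x4D1A06
s_1 = InvRound(s_0, k_7) = 0x738DCB
s_2 = InvRound(s_1, k_6) = 0x37DF86
s_3 = InvRound(s_2, k_5) = 0x6EB43E
s_4 = InvRound(s_3, k_4) = 0x498B0D
s_5 = InvRound(s_4, k_3) = 0x483A41
s_6 = InvRound(s_5, k_2) = 0x0C5FF0
s_7 = InvRound(s_6, k_1) = 0x745BFC
s_8 = InvRound(s_7, k_0) = 0xD2816B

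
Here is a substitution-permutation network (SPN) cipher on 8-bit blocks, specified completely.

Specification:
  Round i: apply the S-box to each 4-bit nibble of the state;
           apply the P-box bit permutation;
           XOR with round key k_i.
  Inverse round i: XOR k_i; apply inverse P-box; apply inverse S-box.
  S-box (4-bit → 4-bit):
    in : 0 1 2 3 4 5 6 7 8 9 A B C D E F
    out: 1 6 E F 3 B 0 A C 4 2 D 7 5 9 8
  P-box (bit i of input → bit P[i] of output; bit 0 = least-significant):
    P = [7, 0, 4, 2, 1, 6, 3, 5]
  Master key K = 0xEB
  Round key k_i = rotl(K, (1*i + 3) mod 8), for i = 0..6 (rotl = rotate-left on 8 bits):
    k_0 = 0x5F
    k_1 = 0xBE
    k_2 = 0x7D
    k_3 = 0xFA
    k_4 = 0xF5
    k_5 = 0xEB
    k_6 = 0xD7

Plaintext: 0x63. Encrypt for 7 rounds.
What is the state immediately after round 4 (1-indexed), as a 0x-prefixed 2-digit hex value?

s_0 = plaintext = 0x63
s_1 = Round(s_0, k_0) = 0xCA
s_2 = Round(s_1, k_1) = 0xF5
s_3 = Round(s_2, k_2) = 0xD8
s_4 = Round(s_3, k_3) = 0xE4
s_5 = Round(s_4, k_4) = 0x56
s_6 = Round(s_5, k_5) = 0x89
s_7 = Round(s_6, k_6) = 0xEF

0xE4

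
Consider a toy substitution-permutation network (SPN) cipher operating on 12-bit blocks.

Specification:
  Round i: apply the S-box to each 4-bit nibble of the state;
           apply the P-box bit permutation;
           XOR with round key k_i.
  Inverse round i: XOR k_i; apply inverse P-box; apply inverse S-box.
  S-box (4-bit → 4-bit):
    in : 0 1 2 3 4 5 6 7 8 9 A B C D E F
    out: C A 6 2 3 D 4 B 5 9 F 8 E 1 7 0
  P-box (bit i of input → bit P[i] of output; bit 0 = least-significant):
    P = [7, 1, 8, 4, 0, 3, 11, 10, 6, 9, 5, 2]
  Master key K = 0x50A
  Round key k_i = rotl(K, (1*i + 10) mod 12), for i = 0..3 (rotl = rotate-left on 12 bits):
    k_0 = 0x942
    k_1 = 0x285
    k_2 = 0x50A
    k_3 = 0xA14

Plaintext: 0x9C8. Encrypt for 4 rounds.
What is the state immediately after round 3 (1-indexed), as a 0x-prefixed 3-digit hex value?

0x447

s_0 = plaintext = 0x9C8
s_1 = Round(s_0, k_0) = 0x48E
s_2 = Round(s_1, k_1) = 0x946
s_3 = Round(s_2, k_2) = 0x447
s_4 = Round(s_3, k_3) = 0x8CF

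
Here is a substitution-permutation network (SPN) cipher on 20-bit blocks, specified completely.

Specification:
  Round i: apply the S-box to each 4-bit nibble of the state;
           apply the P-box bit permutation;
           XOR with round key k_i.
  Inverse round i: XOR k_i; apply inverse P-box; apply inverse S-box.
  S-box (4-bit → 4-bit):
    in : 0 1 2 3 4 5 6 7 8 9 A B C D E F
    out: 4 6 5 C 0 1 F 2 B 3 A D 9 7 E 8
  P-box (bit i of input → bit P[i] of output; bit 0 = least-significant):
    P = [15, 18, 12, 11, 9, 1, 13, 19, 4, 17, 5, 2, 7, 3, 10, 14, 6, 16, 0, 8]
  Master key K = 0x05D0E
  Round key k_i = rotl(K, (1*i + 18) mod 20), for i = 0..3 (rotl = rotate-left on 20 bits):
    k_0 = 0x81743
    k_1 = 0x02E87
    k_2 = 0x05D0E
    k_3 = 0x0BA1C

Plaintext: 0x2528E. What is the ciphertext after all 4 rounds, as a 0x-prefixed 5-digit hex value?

s_0 = plaintext = 0x2528E
s_1 = Round(s_0, k_0) = 0x40DB0
s_2 = Round(s_1, k_1) = 0xA18B7
s_3 = Round(s_2, k_2) = 0xF7A12
s_4 = Round(s_3, k_3) = 0x20B12

0x20B12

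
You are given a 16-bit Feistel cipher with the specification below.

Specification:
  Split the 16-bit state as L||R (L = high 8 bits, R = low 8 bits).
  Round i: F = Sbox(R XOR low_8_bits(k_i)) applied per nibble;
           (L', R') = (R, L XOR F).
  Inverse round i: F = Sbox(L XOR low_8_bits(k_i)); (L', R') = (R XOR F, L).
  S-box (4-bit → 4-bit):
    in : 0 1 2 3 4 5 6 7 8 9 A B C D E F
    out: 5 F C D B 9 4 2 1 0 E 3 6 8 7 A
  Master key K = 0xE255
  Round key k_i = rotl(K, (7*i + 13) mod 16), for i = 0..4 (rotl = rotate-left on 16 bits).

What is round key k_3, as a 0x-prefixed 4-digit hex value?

K = 0xE255
k_0 = rotl(K, (7*0+13) mod 16) = rotl(K, 13) = 0xBC4A
k_1 = rotl(K, (7*1+13) mod 16) = rotl(K, 4) = 0x255E
k_2 = rotl(K, (7*2+13) mod 16) = rotl(K, 11) = 0xAF12
k_3 = rotl(K, (7*3+13) mod 16) = rotl(K, 2) = 0x8957

0x8957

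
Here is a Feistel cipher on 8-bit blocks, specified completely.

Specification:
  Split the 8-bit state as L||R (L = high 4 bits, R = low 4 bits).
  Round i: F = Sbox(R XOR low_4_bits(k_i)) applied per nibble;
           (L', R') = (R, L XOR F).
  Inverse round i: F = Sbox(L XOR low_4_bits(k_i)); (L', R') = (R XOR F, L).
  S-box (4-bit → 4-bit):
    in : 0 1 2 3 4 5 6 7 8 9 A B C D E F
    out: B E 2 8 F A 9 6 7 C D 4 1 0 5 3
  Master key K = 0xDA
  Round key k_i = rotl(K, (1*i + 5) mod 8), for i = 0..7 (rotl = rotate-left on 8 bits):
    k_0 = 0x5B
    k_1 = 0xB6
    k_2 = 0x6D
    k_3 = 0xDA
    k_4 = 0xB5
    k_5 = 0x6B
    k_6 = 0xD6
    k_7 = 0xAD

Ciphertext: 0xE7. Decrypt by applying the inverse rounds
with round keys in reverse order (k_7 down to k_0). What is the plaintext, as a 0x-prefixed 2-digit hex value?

s_0 = ciphertext = 0xE7
s_1 = InvRound(s_0, k_7) = 0xFE
s_2 = InvRound(s_1, k_6) = 0x2F
s_3 = InvRound(s_2, k_5) = 0x32
s_4 = InvRound(s_3, k_4) = 0xB3
s_5 = InvRound(s_4, k_3) = 0xDB
s_6 = InvRound(s_5, k_2) = 0x0D
s_7 = InvRound(s_6, k_1) = 0x40
s_8 = InvRound(s_7, k_0) = 0x34

0x34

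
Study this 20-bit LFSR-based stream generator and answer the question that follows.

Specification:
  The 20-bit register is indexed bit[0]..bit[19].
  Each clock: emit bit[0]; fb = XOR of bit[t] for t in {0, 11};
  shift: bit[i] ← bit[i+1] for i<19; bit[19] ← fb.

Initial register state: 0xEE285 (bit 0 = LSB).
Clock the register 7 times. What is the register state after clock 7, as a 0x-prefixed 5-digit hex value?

reg_0 = 0xEE285
clock 1: out=1, reg = 0xF7142
clock 2: out=0, reg = 0x7B8A1
clock 3: out=1, reg = 0x3DC50
clock 4: out=0, reg = 0x9EE28
clock 5: out=0, reg = 0xCF714
clock 6: out=0, reg = 0x67B8A
clock 7: out=0, reg = 0xB3DC5

0xB3DC5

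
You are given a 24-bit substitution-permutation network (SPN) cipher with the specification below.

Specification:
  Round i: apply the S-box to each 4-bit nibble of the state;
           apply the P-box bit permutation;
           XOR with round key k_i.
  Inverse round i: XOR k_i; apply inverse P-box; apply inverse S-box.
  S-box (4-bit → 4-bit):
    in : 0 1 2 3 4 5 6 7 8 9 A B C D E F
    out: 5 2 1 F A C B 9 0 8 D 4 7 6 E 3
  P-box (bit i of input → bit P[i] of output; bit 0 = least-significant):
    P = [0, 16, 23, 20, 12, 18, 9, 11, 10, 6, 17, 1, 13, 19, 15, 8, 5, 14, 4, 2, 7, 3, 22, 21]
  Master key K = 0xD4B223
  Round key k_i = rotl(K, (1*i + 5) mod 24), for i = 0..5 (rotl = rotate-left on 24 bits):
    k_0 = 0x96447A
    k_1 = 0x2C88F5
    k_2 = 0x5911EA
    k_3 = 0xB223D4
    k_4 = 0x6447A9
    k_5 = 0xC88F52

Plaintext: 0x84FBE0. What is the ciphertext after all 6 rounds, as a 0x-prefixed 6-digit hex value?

0x1A13E8

s_0 = plaintext = 0x84FBE0
s_1 = Round(s_0, k_0) = 0x182E7F
s_2 = Round(s_1, k_1) = 0x2FB0BE
s_3 = Round(s_2, k_2) = 0xCAD74A
s_4 = Round(s_3, k_3) = 0x6EAF6B
s_5 = Round(s_4, k_4) = 0xC0BA75
s_6 = Round(s_5, k_5) = 0x1A13E8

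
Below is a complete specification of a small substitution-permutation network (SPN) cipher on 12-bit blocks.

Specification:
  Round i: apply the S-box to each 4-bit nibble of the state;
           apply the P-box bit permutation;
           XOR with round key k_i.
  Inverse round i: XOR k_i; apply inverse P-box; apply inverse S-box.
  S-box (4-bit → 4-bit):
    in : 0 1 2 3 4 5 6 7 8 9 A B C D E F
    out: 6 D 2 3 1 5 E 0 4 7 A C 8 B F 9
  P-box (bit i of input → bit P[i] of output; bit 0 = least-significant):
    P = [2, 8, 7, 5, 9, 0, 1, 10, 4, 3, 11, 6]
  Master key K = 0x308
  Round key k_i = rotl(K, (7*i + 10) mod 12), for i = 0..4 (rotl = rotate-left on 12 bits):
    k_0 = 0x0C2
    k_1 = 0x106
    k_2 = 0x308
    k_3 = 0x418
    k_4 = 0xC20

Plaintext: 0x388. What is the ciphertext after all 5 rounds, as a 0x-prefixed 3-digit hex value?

0x498

s_0 = plaintext = 0x388
s_1 = Round(s_0, k_0) = 0x058
s_2 = Round(s_1, k_1) = 0xB8C
s_3 = Round(s_2, k_2) = 0xB6A
s_4 = Round(s_3, k_3) = 0x97B
s_5 = Round(s_4, k_4) = 0x498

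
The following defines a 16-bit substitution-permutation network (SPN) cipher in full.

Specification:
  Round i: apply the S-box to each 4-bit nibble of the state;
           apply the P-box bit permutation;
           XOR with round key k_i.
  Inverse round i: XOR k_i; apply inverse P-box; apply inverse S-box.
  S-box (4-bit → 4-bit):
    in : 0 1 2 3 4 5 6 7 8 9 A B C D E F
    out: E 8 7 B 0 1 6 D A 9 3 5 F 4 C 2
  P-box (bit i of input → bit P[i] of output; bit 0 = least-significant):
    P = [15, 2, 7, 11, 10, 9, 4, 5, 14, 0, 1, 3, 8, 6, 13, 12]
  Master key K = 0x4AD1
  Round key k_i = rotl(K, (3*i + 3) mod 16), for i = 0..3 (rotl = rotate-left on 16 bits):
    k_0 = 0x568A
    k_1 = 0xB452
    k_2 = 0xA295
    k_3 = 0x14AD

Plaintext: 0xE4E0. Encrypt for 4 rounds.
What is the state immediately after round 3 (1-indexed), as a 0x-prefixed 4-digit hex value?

s_0 = plaintext = 0xE4E0
s_1 = Round(s_0, k_0) = 0x6E3E
s_2 = Round(s_1, k_1) = 0x9AB8
s_3 = Round(s_2, k_2) = 0xFF80
s_4 = Round(s_3, k_3) = 0x1E48

0xFF80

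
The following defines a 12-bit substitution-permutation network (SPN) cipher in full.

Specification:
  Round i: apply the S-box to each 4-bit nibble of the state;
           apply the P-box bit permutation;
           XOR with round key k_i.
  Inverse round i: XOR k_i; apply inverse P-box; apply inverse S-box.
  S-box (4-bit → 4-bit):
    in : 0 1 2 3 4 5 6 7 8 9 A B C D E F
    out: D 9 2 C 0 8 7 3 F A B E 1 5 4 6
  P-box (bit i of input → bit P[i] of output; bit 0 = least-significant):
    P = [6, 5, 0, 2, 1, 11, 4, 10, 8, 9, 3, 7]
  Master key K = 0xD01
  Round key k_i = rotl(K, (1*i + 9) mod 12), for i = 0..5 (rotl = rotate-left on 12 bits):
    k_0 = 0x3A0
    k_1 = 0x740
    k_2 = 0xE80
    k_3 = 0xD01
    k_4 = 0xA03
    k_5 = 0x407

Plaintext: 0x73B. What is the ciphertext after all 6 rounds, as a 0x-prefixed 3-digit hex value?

0x5F2

s_0 = plaintext = 0x73B
s_1 = Round(s_0, k_0) = 0x495
s_2 = Round(s_1, k_1) = 0xB44
s_3 = Round(s_2, k_2) = 0xC08
s_4 = Round(s_3, k_3) = 0x876
s_5 = Round(s_4, k_4) = 0x1E8
s_6 = Round(s_5, k_5) = 0x5F2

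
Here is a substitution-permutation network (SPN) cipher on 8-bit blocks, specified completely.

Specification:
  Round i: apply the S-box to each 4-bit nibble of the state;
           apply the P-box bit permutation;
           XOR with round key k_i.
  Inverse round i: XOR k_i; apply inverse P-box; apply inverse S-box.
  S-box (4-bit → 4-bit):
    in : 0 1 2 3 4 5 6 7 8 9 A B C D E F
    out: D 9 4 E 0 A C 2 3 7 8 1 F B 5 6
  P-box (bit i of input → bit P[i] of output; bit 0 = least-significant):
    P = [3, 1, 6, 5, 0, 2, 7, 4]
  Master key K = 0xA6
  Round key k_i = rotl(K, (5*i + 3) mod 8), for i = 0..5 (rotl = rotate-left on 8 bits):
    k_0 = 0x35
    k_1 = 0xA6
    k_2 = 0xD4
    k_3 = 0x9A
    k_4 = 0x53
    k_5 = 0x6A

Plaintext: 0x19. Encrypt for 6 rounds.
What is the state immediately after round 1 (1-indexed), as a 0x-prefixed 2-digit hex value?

s_0 = plaintext = 0x19
s_1 = Round(s_0, k_0) = 0x6E
s_2 = Round(s_1, k_1) = 0x7E
s_3 = Round(s_2, k_2) = 0x98
s_4 = Round(s_3, k_3) = 0x15
s_5 = Round(s_4, k_4) = 0x60
s_6 = Round(s_5, k_5) = 0x92

0x6E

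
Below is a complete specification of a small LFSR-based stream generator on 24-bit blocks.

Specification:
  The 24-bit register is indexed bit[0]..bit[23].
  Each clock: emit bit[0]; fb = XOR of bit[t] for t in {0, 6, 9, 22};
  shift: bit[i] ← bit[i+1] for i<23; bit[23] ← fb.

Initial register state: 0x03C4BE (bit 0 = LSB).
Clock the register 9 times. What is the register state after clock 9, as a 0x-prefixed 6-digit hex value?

0x0B01E2

reg_0 = 0x03C4BE
clock 1: out=0, reg = 0x01E25F
clock 2: out=1, reg = 0x80F12F
clock 3: out=1, reg = 0xC07897
clock 4: out=1, reg = 0x603C4B
clock 5: out=1, reg = 0xB01E25
clock 6: out=1, reg = 0x580F12
clock 7: out=0, reg = 0x2C0789
clock 8: out=1, reg = 0x1603C4
clock 9: out=0, reg = 0x0B01E2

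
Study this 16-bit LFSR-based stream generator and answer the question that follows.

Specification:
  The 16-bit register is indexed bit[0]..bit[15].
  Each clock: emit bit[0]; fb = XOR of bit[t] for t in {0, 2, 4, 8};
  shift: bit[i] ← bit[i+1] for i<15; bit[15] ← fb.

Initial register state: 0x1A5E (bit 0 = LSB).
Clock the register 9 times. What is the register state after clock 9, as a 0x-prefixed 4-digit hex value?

0xBB0D

reg_0 = 0x1A5E
clock 1: out=0, reg = 0x0D2F
clock 2: out=1, reg = 0x8697
clock 3: out=1, reg = 0xC34B
clock 4: out=1, reg = 0x61A5
clock 5: out=1, reg = 0xB0D2
clock 6: out=0, reg = 0xD869
clock 7: out=1, reg = 0xEC34
clock 8: out=0, reg = 0x761A
clock 9: out=0, reg = 0xBB0D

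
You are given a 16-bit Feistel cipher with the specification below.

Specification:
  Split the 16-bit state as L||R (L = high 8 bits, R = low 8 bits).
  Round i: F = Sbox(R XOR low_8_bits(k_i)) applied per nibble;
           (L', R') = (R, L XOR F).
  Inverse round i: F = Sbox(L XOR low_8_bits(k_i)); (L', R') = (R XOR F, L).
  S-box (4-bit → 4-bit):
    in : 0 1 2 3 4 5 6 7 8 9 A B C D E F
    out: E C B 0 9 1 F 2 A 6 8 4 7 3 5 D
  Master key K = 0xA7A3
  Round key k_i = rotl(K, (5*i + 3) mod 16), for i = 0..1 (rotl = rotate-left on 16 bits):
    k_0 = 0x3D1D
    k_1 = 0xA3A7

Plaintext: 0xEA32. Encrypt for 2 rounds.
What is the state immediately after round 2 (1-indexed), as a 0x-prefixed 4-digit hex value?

s_0 = plaintext = 0xEA32
s_1 = Round(s_0, k_0) = 0x3257
s_2 = Round(s_1, k_1) = 0x57EC

0x57EC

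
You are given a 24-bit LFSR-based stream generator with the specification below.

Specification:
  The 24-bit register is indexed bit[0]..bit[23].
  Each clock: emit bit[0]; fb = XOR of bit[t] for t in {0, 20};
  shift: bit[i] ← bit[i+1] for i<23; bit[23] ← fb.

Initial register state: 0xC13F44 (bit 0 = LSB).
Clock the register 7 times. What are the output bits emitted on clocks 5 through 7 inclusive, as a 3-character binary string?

001

reg_0 = 0xC13F44
clock 1: out=0, reg = 0x609FA2
clock 2: out=0, reg = 0x304FD1
clock 3: out=1, reg = 0x1827E8
clock 4: out=0, reg = 0x8C13F4
clock 5: out=0, reg = 0x4609FA
clock 6: out=0, reg = 0x2304FD
clock 7: out=1, reg = 0x91827E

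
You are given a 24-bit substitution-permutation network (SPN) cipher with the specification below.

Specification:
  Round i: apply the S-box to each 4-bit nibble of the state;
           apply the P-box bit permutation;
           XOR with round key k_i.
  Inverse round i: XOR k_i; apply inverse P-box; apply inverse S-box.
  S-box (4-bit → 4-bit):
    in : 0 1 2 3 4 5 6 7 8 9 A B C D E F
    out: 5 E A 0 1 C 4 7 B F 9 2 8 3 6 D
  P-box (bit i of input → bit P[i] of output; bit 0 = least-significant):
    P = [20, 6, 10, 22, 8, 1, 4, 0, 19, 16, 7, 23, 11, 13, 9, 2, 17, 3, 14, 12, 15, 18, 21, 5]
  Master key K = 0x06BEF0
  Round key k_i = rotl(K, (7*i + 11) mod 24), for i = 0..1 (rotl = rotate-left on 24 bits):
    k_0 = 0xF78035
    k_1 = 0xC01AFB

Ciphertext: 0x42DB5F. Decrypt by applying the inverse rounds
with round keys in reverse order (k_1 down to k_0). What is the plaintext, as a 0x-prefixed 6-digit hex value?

0x20CB79

s_0 = ciphertext = 0x42DB5F
s_1 = InvRound(s_0, k_1) = 0xA0C543
s_2 = InvRound(s_1, k_0) = 0x20CB79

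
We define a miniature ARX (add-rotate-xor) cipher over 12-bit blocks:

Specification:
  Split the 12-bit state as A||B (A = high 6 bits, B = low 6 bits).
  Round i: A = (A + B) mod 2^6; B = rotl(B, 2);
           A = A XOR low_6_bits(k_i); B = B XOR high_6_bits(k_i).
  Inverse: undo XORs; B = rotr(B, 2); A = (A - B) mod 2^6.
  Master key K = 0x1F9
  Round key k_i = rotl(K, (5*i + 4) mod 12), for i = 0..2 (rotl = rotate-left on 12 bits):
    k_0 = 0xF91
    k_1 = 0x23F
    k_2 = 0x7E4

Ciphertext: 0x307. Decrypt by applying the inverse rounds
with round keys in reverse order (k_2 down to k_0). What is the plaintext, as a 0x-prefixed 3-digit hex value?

s_0 = ciphertext = 0x307
s_1 = InvRound(s_0, k_2) = 0x886
s_2 = InvRound(s_1, k_1) = 0xEA3
s_3 = InvRound(s_2, k_0) = 0x517

0x517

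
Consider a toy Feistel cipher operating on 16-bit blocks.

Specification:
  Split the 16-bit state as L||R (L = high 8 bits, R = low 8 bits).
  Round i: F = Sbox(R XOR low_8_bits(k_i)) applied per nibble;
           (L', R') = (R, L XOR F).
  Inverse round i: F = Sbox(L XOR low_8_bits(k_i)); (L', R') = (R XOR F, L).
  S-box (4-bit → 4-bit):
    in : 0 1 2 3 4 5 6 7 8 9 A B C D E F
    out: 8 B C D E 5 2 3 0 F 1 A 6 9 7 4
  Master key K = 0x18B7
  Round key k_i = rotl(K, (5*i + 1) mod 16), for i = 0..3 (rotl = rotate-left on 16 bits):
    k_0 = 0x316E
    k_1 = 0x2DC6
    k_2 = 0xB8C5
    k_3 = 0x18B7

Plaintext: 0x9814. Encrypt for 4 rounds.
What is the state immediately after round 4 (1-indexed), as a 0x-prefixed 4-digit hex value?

0xEC6A

s_0 = plaintext = 0x9814
s_1 = Round(s_0, k_0) = 0x14A9
s_2 = Round(s_1, k_1) = 0xA930
s_3 = Round(s_2, k_2) = 0x30EC
s_4 = Round(s_3, k_3) = 0xEC6A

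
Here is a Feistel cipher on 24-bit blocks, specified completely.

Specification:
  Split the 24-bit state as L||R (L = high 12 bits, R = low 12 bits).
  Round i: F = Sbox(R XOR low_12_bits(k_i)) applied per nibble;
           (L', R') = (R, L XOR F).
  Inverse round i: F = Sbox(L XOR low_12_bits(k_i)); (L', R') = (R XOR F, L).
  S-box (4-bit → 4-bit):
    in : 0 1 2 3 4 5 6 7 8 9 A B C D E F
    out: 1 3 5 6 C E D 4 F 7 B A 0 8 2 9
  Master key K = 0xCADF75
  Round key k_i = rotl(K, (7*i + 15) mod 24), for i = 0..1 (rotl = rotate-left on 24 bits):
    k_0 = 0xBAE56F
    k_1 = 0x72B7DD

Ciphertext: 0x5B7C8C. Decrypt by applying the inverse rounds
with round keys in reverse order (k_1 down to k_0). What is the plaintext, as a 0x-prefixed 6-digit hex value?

0x5D8957

s_0 = ciphertext = 0x5B7C8C
s_1 = InvRound(s_0, k_1) = 0x9575B7
s_2 = InvRound(s_1, k_0) = 0x5D8957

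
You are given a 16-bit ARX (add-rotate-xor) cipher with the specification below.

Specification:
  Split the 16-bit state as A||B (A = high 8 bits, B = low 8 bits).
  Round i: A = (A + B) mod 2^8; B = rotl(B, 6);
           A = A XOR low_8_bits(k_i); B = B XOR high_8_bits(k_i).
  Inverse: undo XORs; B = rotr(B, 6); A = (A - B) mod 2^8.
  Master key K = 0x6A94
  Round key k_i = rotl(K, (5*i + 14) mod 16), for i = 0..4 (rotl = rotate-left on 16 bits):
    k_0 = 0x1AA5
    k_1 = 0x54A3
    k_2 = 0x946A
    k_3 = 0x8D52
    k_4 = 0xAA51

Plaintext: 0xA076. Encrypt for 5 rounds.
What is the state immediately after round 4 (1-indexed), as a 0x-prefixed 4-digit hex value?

s_0 = plaintext = 0xA076
s_1 = Round(s_0, k_0) = 0xB387
s_2 = Round(s_1, k_1) = 0x99B5
s_3 = Round(s_2, k_2) = 0x24F9
s_4 = Round(s_3, k_3) = 0x4FF3
s_5 = Round(s_4, k_4) = 0x1356

0x4FF3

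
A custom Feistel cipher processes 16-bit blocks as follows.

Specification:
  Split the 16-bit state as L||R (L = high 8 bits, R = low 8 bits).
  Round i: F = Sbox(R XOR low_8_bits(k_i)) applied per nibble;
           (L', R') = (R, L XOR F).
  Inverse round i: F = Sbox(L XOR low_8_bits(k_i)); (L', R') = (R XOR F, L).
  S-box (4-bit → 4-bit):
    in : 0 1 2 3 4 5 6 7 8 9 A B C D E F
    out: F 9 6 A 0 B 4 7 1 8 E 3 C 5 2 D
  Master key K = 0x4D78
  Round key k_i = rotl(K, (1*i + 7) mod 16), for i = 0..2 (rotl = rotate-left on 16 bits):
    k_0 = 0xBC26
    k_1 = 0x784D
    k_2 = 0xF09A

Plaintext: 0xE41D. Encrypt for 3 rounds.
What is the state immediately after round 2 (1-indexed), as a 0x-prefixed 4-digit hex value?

s_0 = plaintext = 0xE41D
s_1 = Round(s_0, k_0) = 0x1D47
s_2 = Round(s_1, k_1) = 0x47E3
s_3 = Round(s_2, k_2) = 0xE33F

0x47E3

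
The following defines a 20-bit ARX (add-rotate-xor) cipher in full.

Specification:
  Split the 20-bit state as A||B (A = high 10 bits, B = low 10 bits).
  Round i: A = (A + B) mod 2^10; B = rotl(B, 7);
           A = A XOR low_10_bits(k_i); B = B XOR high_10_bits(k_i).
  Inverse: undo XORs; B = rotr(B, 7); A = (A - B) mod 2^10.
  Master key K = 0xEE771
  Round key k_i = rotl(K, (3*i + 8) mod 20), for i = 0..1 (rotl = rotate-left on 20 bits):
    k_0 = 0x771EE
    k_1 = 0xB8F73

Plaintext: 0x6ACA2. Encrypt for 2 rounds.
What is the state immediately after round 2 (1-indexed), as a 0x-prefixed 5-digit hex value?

0xC62FA

s_0 = plaintext = 0x6ACA2
s_1 = Round(s_0, k_0) = 0xE8CC8
s_2 = Round(s_1, k_1) = 0xC62FA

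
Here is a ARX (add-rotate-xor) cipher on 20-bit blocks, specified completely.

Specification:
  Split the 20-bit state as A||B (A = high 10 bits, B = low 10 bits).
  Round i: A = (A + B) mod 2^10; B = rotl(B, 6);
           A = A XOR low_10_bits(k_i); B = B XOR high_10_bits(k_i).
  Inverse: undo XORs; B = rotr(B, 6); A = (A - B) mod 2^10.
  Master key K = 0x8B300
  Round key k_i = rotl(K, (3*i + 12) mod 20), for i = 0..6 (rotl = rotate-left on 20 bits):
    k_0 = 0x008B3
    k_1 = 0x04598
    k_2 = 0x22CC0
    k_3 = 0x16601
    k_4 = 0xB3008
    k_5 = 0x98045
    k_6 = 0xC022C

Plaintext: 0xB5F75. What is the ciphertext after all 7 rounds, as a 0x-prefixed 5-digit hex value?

s_0 = plaintext = 0xB5F75
s_1 = Round(s_0, k_0) = 0xBFD75
s_2 = Round(s_1, k_1) = 0x7B146
s_3 = Round(s_2, k_2) = 0xFC91F
s_4 = Round(s_3, k_3) = 0xC4388
s_5 = Round(s_4, k_4) = 0xA40F4
s_6 = Round(s_5, k_5) = 0xF076F
s_7 = Round(s_6, k_6) = 0x470F6

0x470F6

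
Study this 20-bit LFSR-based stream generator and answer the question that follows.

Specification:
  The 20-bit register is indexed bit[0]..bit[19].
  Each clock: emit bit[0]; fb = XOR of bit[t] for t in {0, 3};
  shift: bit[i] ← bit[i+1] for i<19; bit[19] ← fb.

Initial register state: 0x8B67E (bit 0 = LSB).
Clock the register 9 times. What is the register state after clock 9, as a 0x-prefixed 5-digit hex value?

reg_0 = 0x8B67E
clock 1: out=0, reg = 0xC5B3F
clock 2: out=1, reg = 0x62D9F
clock 3: out=1, reg = 0x316CF
clock 4: out=1, reg = 0x18B67
clock 5: out=1, reg = 0x8C5B3
clock 6: out=1, reg = 0xC62D9
clock 7: out=1, reg = 0x6316C
clock 8: out=0, reg = 0xB18B6
clock 9: out=0, reg = 0x58C5B

0x58C5B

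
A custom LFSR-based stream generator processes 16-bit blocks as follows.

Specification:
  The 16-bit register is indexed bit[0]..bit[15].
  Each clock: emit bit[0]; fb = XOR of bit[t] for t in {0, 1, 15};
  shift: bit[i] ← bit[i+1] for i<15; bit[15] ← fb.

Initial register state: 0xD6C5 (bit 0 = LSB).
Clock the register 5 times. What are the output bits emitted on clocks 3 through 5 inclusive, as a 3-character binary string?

reg_0 = 0xD6C5
clock 1: out=1, reg = 0x6B62
clock 2: out=0, reg = 0xB5B1
clock 3: out=1, reg = 0x5AD8
clock 4: out=0, reg = 0x2D6C
clock 5: out=0, reg = 0x16B6

100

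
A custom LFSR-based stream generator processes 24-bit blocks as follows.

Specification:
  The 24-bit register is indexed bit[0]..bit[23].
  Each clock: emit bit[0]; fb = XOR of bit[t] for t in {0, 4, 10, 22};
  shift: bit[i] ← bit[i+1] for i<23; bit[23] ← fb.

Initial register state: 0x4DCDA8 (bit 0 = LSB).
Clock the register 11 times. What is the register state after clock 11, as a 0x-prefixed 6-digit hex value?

0x4009B9

reg_0 = 0x4DCDA8
clock 1: out=0, reg = 0x26E6D4
clock 2: out=0, reg = 0x13736A
clock 3: out=0, reg = 0x09B9B5
clock 4: out=1, reg = 0x04DCDA
clock 5: out=0, reg = 0x026E6D
clock 6: out=1, reg = 0x013736
clock 7: out=0, reg = 0x009B9B
clock 8: out=1, reg = 0x004DCD
clock 9: out=1, reg = 0x0026E6
clock 10: out=0, reg = 0x801373
clock 11: out=1, reg = 0x4009B9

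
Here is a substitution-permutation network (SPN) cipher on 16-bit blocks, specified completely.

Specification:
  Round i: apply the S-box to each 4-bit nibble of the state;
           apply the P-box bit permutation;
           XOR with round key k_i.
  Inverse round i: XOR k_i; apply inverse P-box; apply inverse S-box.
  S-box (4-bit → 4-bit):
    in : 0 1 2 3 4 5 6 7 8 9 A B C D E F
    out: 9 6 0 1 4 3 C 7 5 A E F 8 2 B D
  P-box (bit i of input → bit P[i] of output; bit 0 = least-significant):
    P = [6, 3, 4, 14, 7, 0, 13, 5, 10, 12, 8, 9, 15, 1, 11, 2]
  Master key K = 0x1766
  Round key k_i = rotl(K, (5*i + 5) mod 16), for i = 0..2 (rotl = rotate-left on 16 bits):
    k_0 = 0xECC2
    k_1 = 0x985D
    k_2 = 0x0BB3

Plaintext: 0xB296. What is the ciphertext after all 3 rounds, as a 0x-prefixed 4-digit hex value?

0xB15C

s_0 = plaintext = 0xB296
s_1 = Round(s_0, k_0) = 0x24F5
s_2 = Round(s_1, k_1) = 0xB9B5
s_3 = Round(s_2, k_2) = 0xB15C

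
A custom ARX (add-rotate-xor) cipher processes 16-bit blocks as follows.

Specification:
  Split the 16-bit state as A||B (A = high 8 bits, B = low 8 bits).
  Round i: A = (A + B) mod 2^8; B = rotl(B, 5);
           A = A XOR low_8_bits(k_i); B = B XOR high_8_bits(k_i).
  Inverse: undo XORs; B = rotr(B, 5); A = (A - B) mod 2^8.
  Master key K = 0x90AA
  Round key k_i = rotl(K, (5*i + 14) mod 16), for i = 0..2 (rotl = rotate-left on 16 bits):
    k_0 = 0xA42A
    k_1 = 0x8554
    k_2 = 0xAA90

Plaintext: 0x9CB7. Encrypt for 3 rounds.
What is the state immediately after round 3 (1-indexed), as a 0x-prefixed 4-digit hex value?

s_0 = plaintext = 0x9CB7
s_1 = Round(s_0, k_0) = 0x7952
s_2 = Round(s_1, k_1) = 0x9FCF
s_3 = Round(s_2, k_2) = 0xFE53

0xFE53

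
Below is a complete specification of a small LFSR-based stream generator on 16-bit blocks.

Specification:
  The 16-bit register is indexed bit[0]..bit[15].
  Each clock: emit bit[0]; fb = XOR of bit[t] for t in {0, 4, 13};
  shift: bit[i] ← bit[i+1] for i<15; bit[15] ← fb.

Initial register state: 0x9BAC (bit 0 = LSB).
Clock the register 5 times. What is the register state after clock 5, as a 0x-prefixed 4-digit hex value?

0x14DD

reg_0 = 0x9BAC
clock 1: out=0, reg = 0x4DD6
clock 2: out=0, reg = 0xA6EB
clock 3: out=1, reg = 0x5375
clock 4: out=1, reg = 0x29BA
clock 5: out=0, reg = 0x14DD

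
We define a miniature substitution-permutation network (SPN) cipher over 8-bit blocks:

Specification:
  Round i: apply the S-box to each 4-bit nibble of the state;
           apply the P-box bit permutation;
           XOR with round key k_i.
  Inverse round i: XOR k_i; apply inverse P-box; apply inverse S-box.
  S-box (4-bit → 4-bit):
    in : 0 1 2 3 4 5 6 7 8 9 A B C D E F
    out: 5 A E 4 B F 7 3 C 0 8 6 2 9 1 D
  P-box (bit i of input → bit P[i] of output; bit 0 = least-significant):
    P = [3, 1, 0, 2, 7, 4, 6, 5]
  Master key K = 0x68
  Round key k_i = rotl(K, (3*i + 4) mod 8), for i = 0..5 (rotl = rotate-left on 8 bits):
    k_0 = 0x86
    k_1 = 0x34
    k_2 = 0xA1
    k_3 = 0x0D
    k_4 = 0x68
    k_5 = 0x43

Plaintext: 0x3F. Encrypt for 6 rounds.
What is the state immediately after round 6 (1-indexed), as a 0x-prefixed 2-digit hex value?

0xFA

s_0 = plaintext = 0x3F
s_1 = Round(s_0, k_0) = 0xCB
s_2 = Round(s_1, k_1) = 0x27
s_3 = Round(s_2, k_2) = 0xDB
s_4 = Round(s_3, k_3) = 0xAE
s_5 = Round(s_4, k_4) = 0x40
s_6 = Round(s_5, k_5) = 0xFA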